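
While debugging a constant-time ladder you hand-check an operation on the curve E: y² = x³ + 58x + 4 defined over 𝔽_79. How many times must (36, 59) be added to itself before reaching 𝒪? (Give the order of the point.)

2P: tangent at (36, 59): λ = (3·36² + 58)/(2·59) ≡ 75/39. 39⁻¹ ≡ 77 (mod 79), so λ ≡ 75·77 ≡ 8.
  x = λ² - 36 - 36 = 64 - 72 ≡ 71; y = λ·(36 - 71) - 59 ≡ 56. → (71, 56)
3P: (71, 56) + (36, 59). λ = (59 - 56)/(36 - 71) ≡ 3/44 mod 79. 44⁻¹ ≡ 9 (mod 79) since 44·9 = 396 ≡ 1, so λ ≡ 27.
  x = λ² - 71 - 36 = 729 - 107 ≡ 69; y = λ·(71 - 69) - 56 ≡ 77. → (69, 77)
4P: (69, 77) + (36, 59). λ = (59 - 77)/(36 - 69) ≡ 61/46 mod 79. 46⁻¹ ≡ 67 (mod 79) since 46·67 = 3082 ≡ 1, so λ ≡ 58.
  x = λ² - 69 - 36 = 3364 - 105 ≡ 20; y = λ·(69 - 20) - 77 ≡ 0. → (20, 0)
5P: (20, 0) + (36, 59). λ = (59 - 0)/(36 - 20) ≡ 59/16 mod 79. 16⁻¹ ≡ 5 (mod 79), so λ ≡ 58.
  x = λ² - 20 - 36 = 3364 - 56 ≡ 69; y = λ·(20 - 69) - 0 ≡ 2. → (69, 2)
6P: (69, 2) + (36, 59). λ = (59 - 2)/(36 - 69) ≡ 57/46 mod 79. 46⁻¹ ≡ 67 (mod 79) since 46·67 = 3082 ≡ 1, so λ ≡ 27.
  x = λ² - 69 - 36 = 729 - 105 ≡ 71; y = λ·(69 - 71) - 2 ≡ 23. → (71, 23)
7P: (71, 23) + (36, 59). λ = (59 - 23)/(36 - 71) ≡ 36/44 mod 79. 44⁻¹ ≡ 9 (mod 79) since 44·9 = 396 ≡ 1, so λ ≡ 8.
  x = λ² - 71 - 36 = 64 - 107 ≡ 36; y = λ·(71 - 36) - 23 ≡ 20. → (36, 20)
8P: (36, 20) + (36, 59): same x and y₁ ≡ -y₂, so the sum is 𝒪.
8P = 𝒪, so the order is 8.

8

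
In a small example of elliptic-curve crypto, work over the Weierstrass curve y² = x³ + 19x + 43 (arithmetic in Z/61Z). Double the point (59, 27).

tangent at (59, 27): λ = (3·59² + 19)/(2·27) ≡ 31/54. 54⁻¹ ≡ 26 (mod 61), so λ ≡ 31·26 ≡ 13.
  x = λ² - 59 - 59 = 169 - 118 ≡ 51; y = λ·(59 - 51) - 27 ≡ 16. → (51, 16)

(51, 16)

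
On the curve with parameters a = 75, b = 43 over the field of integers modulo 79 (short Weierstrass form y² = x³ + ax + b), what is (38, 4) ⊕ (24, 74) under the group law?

(38, 4) + (24, 74). λ = (74 - 4)/(24 - 38) ≡ 70/65 mod 79. 65⁻¹ ≡ 62 (mod 79), so λ ≡ 74.
  x = λ² - 38 - 24 = 5476 - 62 ≡ 42; y = λ·(38 - 42) - 4 ≡ 16. → (42, 16)

(42, 16)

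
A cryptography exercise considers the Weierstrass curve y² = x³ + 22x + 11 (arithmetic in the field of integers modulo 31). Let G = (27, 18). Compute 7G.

(13, 13)

Double-and-add on 7 = (111)₂. Start with G = (27, 18) for the leading 1-bit.
double: tangent at (27, 18): λ = (3·27² + 22)/(2·18) ≡ 8/5. 5⁻¹ ≡ 25 (mod 31), so λ ≡ 8·25 ≡ 14.
  x = λ² - 27 - 27 = 196 - 54 ≡ 18; y = λ·(27 - 18) - 18 ≡ 15. → (18, 15)
add G: (18, 15) + (27, 18). λ = (18 - 15)/(27 - 18) ≡ 3/9 mod 31. 9⁻¹ ≡ 7 (mod 31), so λ ≡ 21.
  x = λ² - 18 - 27 = 441 - 45 ≡ 24; y = λ·(18 - 24) - 15 ≡ 14. → (24, 14)
double: tangent at (24, 14): λ = (3·24² + 22)/(2·14) ≡ 14/28. 28⁻¹ ≡ 10 (mod 31), so λ ≡ 14·10 ≡ 16.
  x = λ² - 24 - 24 = 256 - 48 ≡ 22; y = λ·(24 - 22) - 14 ≡ 18. → (22, 18)
add G: (22, 18) + (27, 18). λ = (18 - 18)/(27 - 22) ≡ 0/5 mod 31. 5⁻¹ ≡ 25 (mod 31), so λ ≡ 0.
  x = λ² - 22 - 27 = 0 - 49 ≡ 13; y = λ·(22 - 13) - 18 ≡ 13. → (13, 13)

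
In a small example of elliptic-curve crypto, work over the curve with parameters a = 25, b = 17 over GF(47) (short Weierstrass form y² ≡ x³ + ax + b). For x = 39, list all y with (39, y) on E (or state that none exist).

x³ + 25x + 17 = 60311 ≡ 10 (mod 47).
10 is a non-residue mod 47; no y exists.

none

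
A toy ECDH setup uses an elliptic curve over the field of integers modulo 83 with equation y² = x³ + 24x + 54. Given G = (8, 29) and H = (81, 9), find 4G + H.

(25, 54)

First 4G:
Repeated addition: build up to 4G.
2G: tangent at (8, 29): λ = (3·8² + 24)/(2·29) ≡ 50/58. 58⁻¹ ≡ 73 (mod 83), so λ ≡ 50·73 ≡ 81.
  x = λ² - 8 - 8 = 6561 - 16 ≡ 71; y = λ·(8 - 71) - 29 ≡ 14. → (71, 14)
3G: (71, 14) + (8, 29). λ = (29 - 14)/(8 - 71) ≡ 15/20 mod 83. 20⁻¹ ≡ 54 (mod 83), so λ ≡ 63.
  x = λ² - 71 - 8 = 3969 - 79 ≡ 72; y = λ·(71 - 72) - 14 ≡ 6. → (72, 6)
4G: (72, 6) + (8, 29). λ = (29 - 6)/(8 - 72) ≡ 23/19 mod 83. 19⁻¹ ≡ 35 (mod 83) since 19·35 = 665 ≡ 1, so λ ≡ 58.
  x = λ² - 72 - 8 = 3364 - 80 ≡ 47; y = λ·(72 - 47) - 6 ≡ 33. → (47, 33)
4G = (47, 33).
Finally 4G + H:
(47, 33) + (81, 9). λ = (9 - 33)/(81 - 47) ≡ 59/34 mod 83. 34⁻¹ ≡ 22 (mod 83) since 34·22 = 748 ≡ 1, so λ ≡ 53.
  x = λ² - 47 - 81 = 2809 - 128 ≡ 25; y = λ·(47 - 25) - 33 ≡ 54. → (25, 54)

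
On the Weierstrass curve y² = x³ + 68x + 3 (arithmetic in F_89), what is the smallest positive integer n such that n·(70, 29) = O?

5

2P: tangent at (70, 29): λ = (3·70² + 68)/(2·29) ≡ 83/58. 58⁻¹ ≡ 66 (mod 89) since 58·66 = 3828 ≡ 1, so λ ≡ 83·66 ≡ 49.
  x = λ² - 70 - 70 = 2401 - 140 ≡ 36; y = λ·(70 - 36) - 29 ≡ 35. → (36, 35)
3P: (36, 35) + (70, 29). λ = (29 - 35)/(70 - 36) ≡ 83/34 mod 89. 34⁻¹ ≡ 55 (mod 89), so λ ≡ 26.
  x = λ² - 36 - 70 = 676 - 106 ≡ 36; y = λ·(36 - 36) - 35 ≡ 54. → (36, 54)
4P: (36, 54) + (70, 29). λ = (29 - 54)/(70 - 36) ≡ 64/34 mod 89. 34⁻¹ ≡ 55 (mod 89), so λ ≡ 49.
  x = λ² - 36 - 70 = 2401 - 106 ≡ 70; y = λ·(36 - 70) - 54 ≡ 60. → (70, 60)
5P: (70, 60) + (70, 29): same x and y₁ ≡ -y₂, so the sum is O.
5P = O, so the order is 5.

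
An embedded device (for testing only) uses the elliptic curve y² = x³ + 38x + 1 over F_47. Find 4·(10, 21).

(21, 7)

Write Q = (10, 21).
Repeated addition: build up to 4Q.
2Q: tangent at (10, 21): λ = (3·10² + 38)/(2·21) ≡ 9/42. 42⁻¹ ≡ 28 (mod 47), so λ ≡ 9·28 ≡ 17.
  x = λ² - 10 - 10 = 289 - 20 ≡ 34; y = λ·(10 - 34) - 21 ≡ 41. → (34, 41)
3Q: (34, 41) + (10, 21). λ = (21 - 41)/(10 - 34) ≡ 27/23 mod 47. 23⁻¹ ≡ 45 (mod 47), so λ ≡ 40.
  x = λ² - 34 - 10 = 1600 - 44 ≡ 5; y = λ·(34 - 5) - 41 ≡ 38. → (5, 38)
4Q: (5, 38) + (10, 21). λ = (21 - 38)/(10 - 5) ≡ 30/5 mod 47. 5⁻¹ ≡ 19 (mod 47) since 5·19 = 95 ≡ 1, so λ ≡ 6.
  x = λ² - 5 - 10 = 36 - 15 ≡ 21; y = λ·(5 - 21) - 38 ≡ 7. → (21, 7)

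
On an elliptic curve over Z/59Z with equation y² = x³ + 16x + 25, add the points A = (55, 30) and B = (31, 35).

(26, 50)

(55, 30) + (31, 35). λ = (35 - 30)/(31 - 55) ≡ 5/35 mod 59. 35⁻¹ ≡ 27 (mod 59) since 35·27 = 945 ≡ 1, so λ ≡ 17.
  x = λ² - 55 - 31 = 289 - 86 ≡ 26; y = λ·(55 - 26) - 30 ≡ 50. → (26, 50)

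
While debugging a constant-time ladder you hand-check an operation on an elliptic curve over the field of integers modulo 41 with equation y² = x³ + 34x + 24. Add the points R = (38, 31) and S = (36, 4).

(38, 31) + (36, 4). λ = (4 - 31)/(36 - 38) ≡ 14/39 mod 41. 39⁻¹ ≡ 20 (mod 41), so λ ≡ 34.
  x = λ² - 38 - 36 = 1156 - 74 ≡ 16; y = λ·(38 - 16) - 31 ≡ 20. → (16, 20)

(16, 20)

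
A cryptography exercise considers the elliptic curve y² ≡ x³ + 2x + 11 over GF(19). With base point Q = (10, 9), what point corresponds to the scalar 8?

Repeated addition: build up to 8Q.
2Q: tangent at (10, 9): λ = (3·10² + 2)/(2·9) ≡ 17/18. 18⁻¹ ≡ 18 (mod 19), so λ ≡ 17·18 ≡ 2.
  x = λ² - 10 - 10 = 4 - 20 ≡ 3; y = λ·(10 - 3) - 9 ≡ 5. → (3, 5)
3Q: (3, 5) + (10, 9). λ = (9 - 5)/(10 - 3) ≡ 4/7 mod 19. 7⁻¹ ≡ 11 (mod 19) since 7·11 = 77 ≡ 1, so λ ≡ 6.
  x = λ² - 3 - 10 = 36 - 13 ≡ 4; y = λ·(3 - 4) - 5 ≡ 8. → (4, 8)
4Q: (4, 8) + (10, 9). λ = (9 - 8)/(10 - 4) ≡ 1/6 mod 19. 6⁻¹ ≡ 16 (mod 19) since 6·16 = 96 ≡ 1, so λ ≡ 16.
  x = λ² - 4 - 10 = 256 - 14 ≡ 14; y = λ·(4 - 14) - 8 ≡ 3. → (14, 3)
5Q: (14, 3) + (10, 9). λ = (9 - 3)/(10 - 14) ≡ 6/15 mod 19. 15⁻¹ ≡ 14 (mod 19) since 15·14 = 210 ≡ 1, so λ ≡ 8.
  x = λ² - 14 - 10 = 64 - 24 ≡ 2; y = λ·(14 - 2) - 3 ≡ 17. → (2, 17)
6Q: (2, 17) + (10, 9). λ = (9 - 17)/(10 - 2) ≡ 11/8 mod 19. 8⁻¹ ≡ 12 (mod 19) since 8·12 = 96 ≡ 1, so λ ≡ 18.
  x = λ² - 2 - 10 = 324 - 12 ≡ 8; y = λ·(2 - 8) - 17 ≡ 8. → (8, 8)
7Q: (8, 8) + (10, 9). λ = (9 - 8)/(10 - 8) ≡ 1/2 mod 19. 2⁻¹ ≡ 10 (mod 19), so λ ≡ 10.
  x = λ² - 8 - 10 = 100 - 18 ≡ 6; y = λ·(8 - 6) - 8 ≡ 12. → (6, 12)
8Q: (6, 12) + (10, 9). λ = (9 - 12)/(10 - 6) ≡ 16/4 mod 19. 4⁻¹ ≡ 5 (mod 19), so λ ≡ 4.
  x = λ² - 6 - 10 = 16 - 16 ≡ 0; y = λ·(6 - 0) - 12 ≡ 12. → (0, 12)

(0, 12)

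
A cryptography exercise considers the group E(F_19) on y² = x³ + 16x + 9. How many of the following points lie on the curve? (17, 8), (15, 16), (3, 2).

1

(17, 8): 8² ≡ 7, rhs ≡ 7 → on.
(15, 16): 16² ≡ 9, rhs ≡ 14 → off.
(3, 2): 2² ≡ 4, rhs ≡ 8 → off.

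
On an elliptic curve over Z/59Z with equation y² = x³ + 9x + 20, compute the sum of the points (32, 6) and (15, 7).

(2, 20)

(32, 6) + (15, 7). λ = (7 - 6)/(15 - 32) ≡ 1/42 mod 59. 42⁻¹ ≡ 52 (mod 59) since 42·52 = 2184 ≡ 1, so λ ≡ 52.
  x = λ² - 32 - 15 = 2704 - 47 ≡ 2; y = λ·(32 - 2) - 6 ≡ 20. → (2, 20)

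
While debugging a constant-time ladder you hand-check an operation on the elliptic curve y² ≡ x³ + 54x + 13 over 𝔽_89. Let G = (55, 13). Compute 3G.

(11, 43)

Repeated addition: build up to 3G.
2G: tangent at (55, 13): λ = (3·55² + 54)/(2·13) ≡ 51/26. 26⁻¹ ≡ 24 (mod 89) since 26·24 = 624 ≡ 1, so λ ≡ 51·24 ≡ 67.
  x = λ² - 55 - 55 = 4489 - 110 ≡ 18; y = λ·(55 - 18) - 13 ≡ 63. → (18, 63)
3G: (18, 63) + (55, 13). λ = (13 - 63)/(55 - 18) ≡ 39/37 mod 89. 37⁻¹ ≡ 77 (mod 89), so λ ≡ 66.
  x = λ² - 18 - 55 = 4356 - 73 ≡ 11; y = λ·(18 - 11) - 63 ≡ 43. → (11, 43)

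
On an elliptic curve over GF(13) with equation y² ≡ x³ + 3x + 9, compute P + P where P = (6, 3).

(2, 6)

tangent at (6, 3): λ = (3·6² + 3)/(2·3) ≡ 7/6. 6⁻¹ ≡ 11 (mod 13), so λ ≡ 7·11 ≡ 12.
  x = λ² - 6 - 6 = 144 - 12 ≡ 2; y = λ·(6 - 2) - 3 ≡ 6. → (2, 6)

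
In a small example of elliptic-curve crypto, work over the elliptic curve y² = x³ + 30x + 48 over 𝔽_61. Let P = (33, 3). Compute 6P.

(39, 5)

Repeated addition: build up to 6P.
2P: tangent at (33, 3): λ = (3·33² + 30)/(2·3) ≡ 3/6. 6⁻¹ ≡ 51 (mod 61), so λ ≡ 3·51 ≡ 31.
  x = λ² - 33 - 33 = 961 - 66 ≡ 41; y = λ·(33 - 41) - 3 ≡ 54. → (41, 54)
3P: (41, 54) + (33, 3). λ = (3 - 54)/(33 - 41) ≡ 10/53 mod 61. 53⁻¹ ≡ 38 (mod 61) since 53·38 = 2014 ≡ 1, so λ ≡ 14.
  x = λ² - 41 - 33 = 196 - 74 ≡ 0; y = λ·(41 - 0) - 54 ≡ 32. → (0, 32)
4P: (0, 32) + (33, 3). λ = (3 - 32)/(33 - 0) ≡ 32/33 mod 61. 33⁻¹ ≡ 37 (mod 61) since 33·37 = 1221 ≡ 1, so λ ≡ 25.
  x = λ² - 0 - 33 = 625 - 33 ≡ 43; y = λ·(0 - 43) - 32 ≡ 52. → (43, 52)
5P: (43, 52) + (33, 3). λ = (3 - 52)/(33 - 43) ≡ 12/51 mod 61. 51⁻¹ ≡ 6 (mod 61), so λ ≡ 11.
  x = λ² - 43 - 33 = 121 - 76 ≡ 45; y = λ·(43 - 45) - 52 ≡ 48. → (45, 48)
6P: (45, 48) + (33, 3). λ = (3 - 48)/(33 - 45) ≡ 16/49 mod 61. 49⁻¹ ≡ 5 (mod 61) since 49·5 = 245 ≡ 1, so λ ≡ 19.
  x = λ² - 45 - 33 = 361 - 78 ≡ 39; y = λ·(45 - 39) - 48 ≡ 5. → (39, 5)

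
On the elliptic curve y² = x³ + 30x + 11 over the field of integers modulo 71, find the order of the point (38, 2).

2P: tangent at (38, 2): λ = (3·38² + 30)/(2·2) ≡ 31/4. 4⁻¹ ≡ 18 (mod 71) since 4·18 = 72 ≡ 1, so λ ≡ 31·18 ≡ 61.
  x = λ² - 38 - 38 = 3721 - 76 ≡ 24; y = λ·(38 - 24) - 2 ≡ 0. → (24, 0)
3P: (24, 0) + (38, 2). λ = (2 - 0)/(38 - 24) ≡ 2/14 mod 71. 14⁻¹ ≡ 66 (mod 71), so λ ≡ 61.
  x = λ² - 24 - 38 = 3721 - 62 ≡ 38; y = λ·(24 - 38) - 0 ≡ 69. → (38, 69)
4P: (38, 69) + (38, 2): same x and y₁ ≡ -y₂, so the sum is O.
4P = O, so the order is 4.

4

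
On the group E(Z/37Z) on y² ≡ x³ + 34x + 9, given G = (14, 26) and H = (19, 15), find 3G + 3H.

First 3G:
Repeated addition: build up to 3G.
2G: tangent at (14, 26): λ = (3·14² + 34)/(2·26) ≡ 30/15. 15⁻¹ ≡ 5 (mod 37) since 15·5 = 75 ≡ 1, so λ ≡ 30·5 ≡ 2.
  x = λ² - 14 - 14 = 4 - 28 ≡ 13; y = λ·(14 - 13) - 26 ≡ 13. → (13, 13)
3G: (13, 13) + (14, 26). λ = (26 - 13)/(14 - 13) ≡ 13/1 mod 37. 1⁻¹ ≡ 1 (mod 37) since 1·1 = 1 ≡ 1, so λ ≡ 13.
  x = λ² - 13 - 14 = 169 - 27 ≡ 31; y = λ·(13 - 31) - 13 ≡ 12. → (31, 12)
3G = (31, 12).
Next 3H:
Repeated addition: build up to 3H.
2H: tangent at (19, 15): λ = (3·19² + 34)/(2·15) ≡ 7/30. 30⁻¹ ≡ 21 (mod 37) since 30·21 = 630 ≡ 1, so λ ≡ 7·21 ≡ 36.
  x = λ² - 19 - 19 = 1296 - 38 ≡ 0; y = λ·(19 - 0) - 15 ≡ 3. → (0, 3)
3H: (0, 3) + (19, 15). λ = (15 - 3)/(19 - 0) ≡ 12/19 mod 37. 19⁻¹ ≡ 2 (mod 37) since 19·2 = 38 ≡ 1, so λ ≡ 24.
  x = λ² - 0 - 19 = 576 - 19 ≡ 2; y = λ·(0 - 2) - 3 ≡ 23. → (2, 23)
3H = (2, 23).
Finally 3G + 3H:
(31, 12) + (2, 23). λ = (23 - 12)/(2 - 31) ≡ 11/8 mod 37. 8⁻¹ ≡ 14 (mod 37), so λ ≡ 6.
  x = λ² - 31 - 2 = 36 - 33 ≡ 3; y = λ·(31 - 3) - 12 ≡ 8. → (3, 8)

(3, 8)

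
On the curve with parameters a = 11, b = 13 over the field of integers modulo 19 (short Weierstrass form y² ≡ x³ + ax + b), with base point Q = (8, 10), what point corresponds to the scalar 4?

Double-and-add on 4 = (100)₂. Start with Q = (8, 10) for the leading 1-bit.
double: tangent at (8, 10): λ = (3·8² + 11)/(2·10) ≡ 13/1. 1⁻¹ ≡ 1 (mod 19), so λ ≡ 13·1 ≡ 13.
  x = λ² - 8 - 8 = 169 - 16 ≡ 1; y = λ·(8 - 1) - 10 ≡ 5. → (1, 5)
double: tangent at (1, 5): λ = (3·1² + 11)/(2·5) ≡ 14/10. 10⁻¹ ≡ 2 (mod 19) since 10·2 = 20 ≡ 1, so λ ≡ 14·2 ≡ 9.
  x = λ² - 1 - 1 = 81 - 2 ≡ 3; y = λ·(1 - 3) - 5 ≡ 15. → (3, 15)

(3, 15)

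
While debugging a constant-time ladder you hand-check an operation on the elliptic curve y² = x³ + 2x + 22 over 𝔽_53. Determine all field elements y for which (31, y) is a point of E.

6, 47

x³ + 2x + 22 = 29875 ≡ 36 (mod 53).
Square roots of 36 mod 53: 6 and 47 (since 6² = 36 ≡ 36).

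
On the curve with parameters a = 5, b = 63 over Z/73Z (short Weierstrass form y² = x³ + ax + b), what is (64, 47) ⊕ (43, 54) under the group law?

(64, 47) + (43, 54). λ = (54 - 47)/(43 - 64) ≡ 7/52 mod 73. 52⁻¹ ≡ 66 (mod 73), so λ ≡ 24.
  x = λ² - 64 - 43 = 576 - 107 ≡ 31; y = λ·(64 - 31) - 47 ≡ 15. → (31, 15)

(31, 15)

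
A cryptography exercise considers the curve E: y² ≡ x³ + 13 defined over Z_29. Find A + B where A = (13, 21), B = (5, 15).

(13, 21) + (5, 15). λ = (15 - 21)/(5 - 13) ≡ 23/21 mod 29. 21⁻¹ ≡ 18 (mod 29), so λ ≡ 8.
  x = λ² - 13 - 5 = 64 - 18 ≡ 17; y = λ·(13 - 17) - 21 ≡ 5. → (17, 5)

(17, 5)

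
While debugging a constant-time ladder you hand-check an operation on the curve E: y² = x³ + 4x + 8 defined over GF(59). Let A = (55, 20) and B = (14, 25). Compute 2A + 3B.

(55, 20)

First 2A:
Repeated addition: build up to 2A.
2A: tangent at (55, 20): λ = (3·55² + 4)/(2·20) ≡ 52/40. 40⁻¹ ≡ 31 (mod 59), so λ ≡ 52·31 ≡ 19.
  x = λ² - 55 - 55 = 361 - 110 ≡ 15; y = λ·(55 - 15) - 20 ≡ 32. → (15, 32)
2A = (15, 32).
Next 3B:
Repeated addition: build up to 3B.
2B: tangent at (14, 25): λ = (3·14² + 4)/(2·25) ≡ 2/50. 50⁻¹ ≡ 13 (mod 59), so λ ≡ 2·13 ≡ 26.
  x = λ² - 14 - 14 = 676 - 28 ≡ 58; y = λ·(14 - 58) - 25 ≡ 11. → (58, 11)
3B: (58, 11) + (14, 25). λ = (25 - 11)/(14 - 58) ≡ 14/15 mod 59. 15⁻¹ ≡ 4 (mod 59), so λ ≡ 56.
  x = λ² - 58 - 14 = 3136 - 72 ≡ 55; y = λ·(58 - 55) - 11 ≡ 39. → (55, 39)
3B = (55, 39).
Finally 2A + 3B:
(15, 32) + (55, 39). λ = (39 - 32)/(55 - 15) ≡ 7/40 mod 59. 40⁻¹ ≡ 31 (mod 59), so λ ≡ 40.
  x = λ² - 15 - 55 = 1600 - 70 ≡ 55; y = λ·(15 - 55) - 32 ≡ 20. → (55, 20)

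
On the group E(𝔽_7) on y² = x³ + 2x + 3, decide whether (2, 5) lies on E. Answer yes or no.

y² = 5² ≡ 4; x³ + 2x + 3 = 15 ≡ 1 (mod 7). 4 ≠ 1.

no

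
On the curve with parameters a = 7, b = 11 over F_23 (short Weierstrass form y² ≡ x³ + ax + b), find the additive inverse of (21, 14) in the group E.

-(21, 14) = (21, -14 mod 23) = (21, 9).

(21, 9)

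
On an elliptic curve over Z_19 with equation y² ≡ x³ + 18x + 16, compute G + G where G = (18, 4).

(8, 8)

tangent at (18, 4): λ = (3·18² + 18)/(2·4) ≡ 2/8. 8⁻¹ ≡ 12 (mod 19) since 8·12 = 96 ≡ 1, so λ ≡ 2·12 ≡ 5.
  x = λ² - 18 - 18 = 25 - 36 ≡ 8; y = λ·(18 - 8) - 4 ≡ 8. → (8, 8)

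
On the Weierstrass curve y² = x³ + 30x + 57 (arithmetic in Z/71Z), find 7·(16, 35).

Write P = (16, 35).
Repeated addition: build up to 7P.
2P: tangent at (16, 35): λ = (3·16² + 30)/(2·35) ≡ 17/70. 70⁻¹ ≡ 70 (mod 71), so λ ≡ 17·70 ≡ 54.
  x = λ² - 16 - 16 = 2916 - 32 ≡ 44; y = λ·(16 - 44) - 35 ≡ 15. → (44, 15)
3P: (44, 15) + (16, 35). λ = (35 - 15)/(16 - 44) ≡ 20/43 mod 71. 43⁻¹ ≡ 38 (mod 71), so λ ≡ 50.
  x = λ² - 44 - 16 = 2500 - 60 ≡ 26; y = λ·(44 - 26) - 15 ≡ 33. → (26, 33)
4P: (26, 33) + (16, 35). λ = (35 - 33)/(16 - 26) ≡ 2/61 mod 71. 61⁻¹ ≡ 7 (mod 71), so λ ≡ 14.
  x = λ² - 26 - 16 = 196 - 42 ≡ 12; y = λ·(26 - 12) - 33 ≡ 21. → (12, 21)
5P: (12, 21) + (16, 35). λ = (35 - 21)/(16 - 12) ≡ 14/4 mod 71. 4⁻¹ ≡ 18 (mod 71), so λ ≡ 39.
  x = λ² - 12 - 16 = 1521 - 28 ≡ 2; y = λ·(12 - 2) - 21 ≡ 14. → (2, 14)
6P: (2, 14) + (16, 35). λ = (35 - 14)/(16 - 2) ≡ 21/14 mod 71. 14⁻¹ ≡ 66 (mod 71), so λ ≡ 37.
  x = λ² - 2 - 16 = 1369 - 18 ≡ 2; y = λ·(2 - 2) - 14 ≡ 57. → (2, 57)
7P: (2, 57) + (16, 35). λ = (35 - 57)/(16 - 2) ≡ 49/14 mod 71. 14⁻¹ ≡ 66 (mod 71), so λ ≡ 39.
  x = λ² - 2 - 16 = 1521 - 18 ≡ 12; y = λ·(2 - 12) - 57 ≡ 50. → (12, 50)

(12, 50)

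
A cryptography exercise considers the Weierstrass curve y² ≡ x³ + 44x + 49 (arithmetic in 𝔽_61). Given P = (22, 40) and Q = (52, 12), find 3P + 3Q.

First 3P:
Repeated addition: build up to 3P.
2P: tangent at (22, 40): λ = (3·22² + 44)/(2·40) ≡ 32/19. 19⁻¹ ≡ 45 (mod 61), so λ ≡ 32·45 ≡ 37.
  x = λ² - 22 - 22 = 1369 - 44 ≡ 44; y = λ·(22 - 44) - 40 ≡ 0. → (44, 0)
3P: (44, 0) + (22, 40). λ = (40 - 0)/(22 - 44) ≡ 40/39 mod 61. 39⁻¹ ≡ 36 (mod 61), so λ ≡ 37.
  x = λ² - 44 - 22 = 1369 - 66 ≡ 22; y = λ·(44 - 22) - 0 ≡ 21. → (22, 21)
3P = (22, 21).
Next 3Q:
Repeated addition: build up to 3Q.
2Q: tangent at (52, 12): λ = (3·52² + 44)/(2·12) ≡ 43/24. 24⁻¹ ≡ 28 (mod 61), so λ ≡ 43·28 ≡ 45.
  x = λ² - 52 - 52 = 2025 - 104 ≡ 30; y = λ·(52 - 30) - 12 ≡ 2. → (30, 2)
3Q: (30, 2) + (52, 12). λ = (12 - 2)/(52 - 30) ≡ 10/22 mod 61. 22⁻¹ ≡ 25 (mod 61), so λ ≡ 6.
  x = λ² - 30 - 52 = 36 - 82 ≡ 15; y = λ·(30 - 15) - 2 ≡ 27. → (15, 27)
3Q = (15, 27).
Finally 3P + 3Q:
(22, 21) + (15, 27). λ = (27 - 21)/(15 - 22) ≡ 6/54 mod 61. 54⁻¹ ≡ 26 (mod 61), so λ ≡ 34.
  x = λ² - 22 - 15 = 1156 - 37 ≡ 21; y = λ·(22 - 21) - 21 ≡ 13. → (21, 13)

(21, 13)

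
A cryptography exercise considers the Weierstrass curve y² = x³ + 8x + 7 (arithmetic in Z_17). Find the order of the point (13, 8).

2P: tangent at (13, 8): λ = (3·13² + 8)/(2·8) ≡ 5/16. 16⁻¹ ≡ 16 (mod 17), so λ ≡ 5·16 ≡ 12.
  x = λ² - 13 - 13 = 144 - 26 ≡ 16; y = λ·(13 - 16) - 8 ≡ 7. → (16, 7)
3P: (16, 7) + (13, 8). λ = (8 - 7)/(13 - 16) ≡ 1/14 mod 17. 14⁻¹ ≡ 11 (mod 17) since 14·11 = 154 ≡ 1, so λ ≡ 11.
  x = λ² - 16 - 13 = 121 - 29 ≡ 7; y = λ·(16 - 7) - 7 ≡ 7. → (7, 7)
4P: (7, 7) + (13, 8). λ = (8 - 7)/(13 - 7) ≡ 1/6 mod 17. 6⁻¹ ≡ 3 (mod 17), so λ ≡ 3.
  x = λ² - 7 - 13 = 9 - 20 ≡ 6; y = λ·(7 - 6) - 7 ≡ 13. → (6, 13)
5P: (6, 13) + (13, 8). λ = (8 - 13)/(13 - 6) ≡ 12/7 mod 17. 7⁻¹ ≡ 5 (mod 17), so λ ≡ 9.
  x = λ² - 6 - 13 = 81 - 19 ≡ 11; y = λ·(6 - 11) - 13 ≡ 10. → (11, 10)
6P: (11, 10) + (13, 8). λ = (8 - 10)/(13 - 11) ≡ 15/2 mod 17. 2⁻¹ ≡ 9 (mod 17), so λ ≡ 16.
  x = λ² - 11 - 13 = 256 - 24 ≡ 11; y = λ·(11 - 11) - 10 ≡ 7. → (11, 7)
7P: (11, 7) + (13, 8). λ = (8 - 7)/(13 - 11) ≡ 1/2 mod 17. 2⁻¹ ≡ 9 (mod 17), so λ ≡ 9.
  x = λ² - 11 - 13 = 81 - 24 ≡ 6; y = λ·(11 - 6) - 7 ≡ 4. → (6, 4)
8P: (6, 4) + (13, 8). λ = (8 - 4)/(13 - 6) ≡ 4/7 mod 17. 7⁻¹ ≡ 5 (mod 17) since 7·5 = 35 ≡ 1, so λ ≡ 3.
  x = λ² - 6 - 13 = 9 - 19 ≡ 7; y = λ·(6 - 7) - 4 ≡ 10. → (7, 10)
9P: (7, 10) + (13, 8). λ = (8 - 10)/(13 - 7) ≡ 15/6 mod 17. 6⁻¹ ≡ 3 (mod 17), so λ ≡ 11.
  x = λ² - 7 - 13 = 121 - 20 ≡ 16; y = λ·(7 - 16) - 10 ≡ 10. → (16, 10)
10P: (16, 10) + (13, 8). λ = (8 - 10)/(13 - 16) ≡ 15/14 mod 17. 14⁻¹ ≡ 11 (mod 17), so λ ≡ 12.
  x = λ² - 16 - 13 = 144 - 29 ≡ 13; y = λ·(16 - 13) - 10 ≡ 9. → (13, 9)
11P: (13, 9) + (13, 8): same x and y₁ ≡ -y₂, so the sum is ∞.
11P = ∞, so the order is 11.

11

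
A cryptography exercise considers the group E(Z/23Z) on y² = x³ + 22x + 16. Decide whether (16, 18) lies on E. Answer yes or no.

yes

y² = 18² ≡ 2; x³ + 22x + 16 = 4464 ≡ 2 (mod 23). 2 = 2.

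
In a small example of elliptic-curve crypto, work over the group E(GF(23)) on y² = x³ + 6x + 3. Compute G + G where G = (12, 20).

tangent at (12, 20): λ = (3·12² + 6)/(2·20) ≡ 1/17. 17⁻¹ ≡ 19 (mod 23) since 17·19 = 323 ≡ 1, so λ ≡ 1·19 ≡ 19.
  x = λ² - 12 - 12 = 361 - 24 ≡ 15; y = λ·(12 - 15) - 20 ≡ 15. → (15, 15)

(15, 15)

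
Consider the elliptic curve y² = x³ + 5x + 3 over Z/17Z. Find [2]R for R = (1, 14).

tangent at (1, 14): λ = (3·1² + 5)/(2·14) ≡ 8/11. 11⁻¹ ≡ 14 (mod 17), so λ ≡ 8·14 ≡ 10.
  x = λ² - 1 - 1 = 100 - 2 ≡ 13; y = λ·(1 - 13) - 14 ≡ 2. → (13, 2)

(13, 2)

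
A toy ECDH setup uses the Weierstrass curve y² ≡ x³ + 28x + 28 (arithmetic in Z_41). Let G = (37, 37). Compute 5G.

(10, 23)

Double-and-add on 5 = (101)₂. Start with G = (37, 37) for the leading 1-bit.
double: tangent at (37, 37): λ = (3·37² + 28)/(2·37) ≡ 35/33. 33⁻¹ ≡ 5 (mod 41) since 33·5 = 165 ≡ 1, so λ ≡ 35·5 ≡ 11.
  x = λ² - 37 - 37 = 121 - 74 ≡ 6; y = λ·(37 - 6) - 37 ≡ 17. → (6, 17)
double: tangent at (6, 17): λ = (3·6² + 28)/(2·17) ≡ 13/34. 34⁻¹ ≡ 35 (mod 41) since 34·35 = 1190 ≡ 1, so λ ≡ 13·35 ≡ 4.
  x = λ² - 6 - 6 = 16 - 12 ≡ 4; y = λ·(6 - 4) - 17 ≡ 32. → (4, 32)
add G: (4, 32) + (37, 37). λ = (37 - 32)/(37 - 4) ≡ 5/33 mod 41. 33⁻¹ ≡ 5 (mod 41), so λ ≡ 25.
  x = λ² - 4 - 37 = 625 - 41 ≡ 10; y = λ·(4 - 10) - 32 ≡ 23. → (10, 23)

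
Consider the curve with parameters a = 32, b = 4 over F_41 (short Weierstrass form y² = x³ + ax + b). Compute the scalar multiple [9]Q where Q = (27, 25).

(38, 2)

Double-and-add on 9 = (1001)₂. Start with Q = (27, 25) for the leading 1-bit.
double: tangent at (27, 25): λ = (3·27² + 32)/(2·25) ≡ 5/9. 9⁻¹ ≡ 32 (mod 41), so λ ≡ 5·32 ≡ 37.
  x = λ² - 27 - 27 = 1369 - 54 ≡ 3; y = λ·(27 - 3) - 25 ≡ 2. → (3, 2)
double: tangent at (3, 2): λ = (3·3² + 32)/(2·2) ≡ 18/4. 4⁻¹ ≡ 31 (mod 41), so λ ≡ 18·31 ≡ 25.
  x = λ² - 3 - 3 = 625 - 6 ≡ 4; y = λ·(3 - 4) - 2 ≡ 14. → (4, 14)
double: tangent at (4, 14): λ = (3·4² + 32)/(2·14) ≡ 39/28. 28⁻¹ ≡ 22 (mod 41), so λ ≡ 39·22 ≡ 38.
  x = λ² - 4 - 4 = 1444 - 8 ≡ 1; y = λ·(4 - 1) - 14 ≡ 18. → (1, 18)
add Q: (1, 18) + (27, 25). λ = (25 - 18)/(27 - 1) ≡ 7/26 mod 41. 26⁻¹ ≡ 30 (mod 41), so λ ≡ 5.
  x = λ² - 1 - 27 = 25 - 28 ≡ 38; y = λ·(1 - 38) - 18 ≡ 2. → (38, 2)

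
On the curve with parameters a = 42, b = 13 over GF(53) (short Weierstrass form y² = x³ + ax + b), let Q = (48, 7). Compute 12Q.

(26, 48)

Double-and-add on 12 = (1100)₂. Start with Q = (48, 7) for the leading 1-bit.
double: tangent at (48, 7): λ = (3·48² + 42)/(2·7) ≡ 11/14. 14⁻¹ ≡ 19 (mod 53), so λ ≡ 11·19 ≡ 50.
  x = λ² - 48 - 48 = 2500 - 96 ≡ 19; y = λ·(48 - 19) - 7 ≡ 12. → (19, 12)
add Q: (19, 12) + (48, 7). λ = (7 - 12)/(48 - 19) ≡ 48/29 mod 53. 29⁻¹ ≡ 11 (mod 53) since 29·11 = 319 ≡ 1, so λ ≡ 51.
  x = λ² - 19 - 48 = 2601 - 67 ≡ 43; y = λ·(19 - 43) - 12 ≡ 36. → (43, 36)
double: tangent at (43, 36): λ = (3·43² + 42)/(2·36) ≡ 24/19. 19⁻¹ ≡ 14 (mod 53), so λ ≡ 24·14 ≡ 18.
  x = λ² - 43 - 43 = 324 - 86 ≡ 26; y = λ·(43 - 26) - 36 ≡ 5. → (26, 5)
double: tangent at (26, 5): λ = (3·26² + 42)/(2·5) ≡ 3/10. 10⁻¹ ≡ 16 (mod 53), so λ ≡ 3·16 ≡ 48.
  x = λ² - 26 - 26 = 2304 - 52 ≡ 26; y = λ·(26 - 26) - 5 ≡ 48. → (26, 48)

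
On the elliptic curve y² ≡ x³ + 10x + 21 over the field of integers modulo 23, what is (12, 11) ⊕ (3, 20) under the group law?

(12, 11) + (3, 20). λ = (20 - 11)/(3 - 12) ≡ 9/14 mod 23. 14⁻¹ ≡ 5 (mod 23), so λ ≡ 22.
  x = λ² - 12 - 3 = 484 - 15 ≡ 9; y = λ·(12 - 9) - 11 ≡ 9. → (9, 9)

(9, 9)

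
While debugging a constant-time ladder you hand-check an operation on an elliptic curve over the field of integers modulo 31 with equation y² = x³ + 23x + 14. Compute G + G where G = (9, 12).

(0, 18)

tangent at (9, 12): λ = (3·9² + 23)/(2·12) ≡ 18/24. 24⁻¹ ≡ 22 (mod 31), so λ ≡ 18·22 ≡ 24.
  x = λ² - 9 - 9 = 576 - 18 ≡ 0; y = λ·(9 - 0) - 12 ≡ 18. → (0, 18)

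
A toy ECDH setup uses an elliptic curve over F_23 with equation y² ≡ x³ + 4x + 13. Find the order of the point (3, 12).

10

2P: tangent at (3, 12): λ = (3·3² + 4)/(2·12) ≡ 8/1. 1⁻¹ ≡ 1 (mod 23), so λ ≡ 8·1 ≡ 8.
  x = λ² - 3 - 3 = 64 - 6 ≡ 12; y = λ·(3 - 12) - 12 ≡ 8. → (12, 8)
3P: (12, 8) + (3, 12). λ = (12 - 8)/(3 - 12) ≡ 4/14 mod 23. 14⁻¹ ≡ 5 (mod 23) since 14·5 = 70 ≡ 1, so λ ≡ 20.
  x = λ² - 12 - 3 = 400 - 15 ≡ 17; y = λ·(12 - 17) - 8 ≡ 7. → (17, 7)
4P: (17, 7) + (3, 12). λ = (12 - 7)/(3 - 17) ≡ 5/9 mod 23. 9⁻¹ ≡ 18 (mod 23), so λ ≡ 21.
  x = λ² - 17 - 3 = 441 - 20 ≡ 7; y = λ·(17 - 7) - 7 ≡ 19. → (7, 19)
5P: (7, 19) + (3, 12). λ = (12 - 19)/(3 - 7) ≡ 16/19 mod 23. 19⁻¹ ≡ 17 (mod 23), so λ ≡ 19.
  x = λ² - 7 - 3 = 361 - 10 ≡ 6; y = λ·(7 - 6) - 19 ≡ 0. → (6, 0)
6P: (6, 0) + (3, 12). λ = (12 - 0)/(3 - 6) ≡ 12/20 mod 23. 20⁻¹ ≡ 15 (mod 23) since 20·15 = 300 ≡ 1, so λ ≡ 19.
  x = λ² - 6 - 3 = 361 - 9 ≡ 7; y = λ·(6 - 7) - 0 ≡ 4. → (7, 4)
7P: (7, 4) + (3, 12). λ = (12 - 4)/(3 - 7) ≡ 8/19 mod 23. 19⁻¹ ≡ 17 (mod 23) since 19·17 = 323 ≡ 1, so λ ≡ 21.
  x = λ² - 7 - 3 = 441 - 10 ≡ 17; y = λ·(7 - 17) - 4 ≡ 16. → (17, 16)
8P: (17, 16) + (3, 12). λ = (12 - 16)/(3 - 17) ≡ 19/9 mod 23. 9⁻¹ ≡ 18 (mod 23), so λ ≡ 20.
  x = λ² - 17 - 3 = 400 - 20 ≡ 12; y = λ·(17 - 12) - 16 ≡ 15. → (12, 15)
9P: (12, 15) + (3, 12). λ = (12 - 15)/(3 - 12) ≡ 20/14 mod 23. 14⁻¹ ≡ 5 (mod 23), so λ ≡ 8.
  x = λ² - 12 - 3 = 64 - 15 ≡ 3; y = λ·(12 - 3) - 15 ≡ 11. → (3, 11)
10P: (3, 11) + (3, 12): same x and y₁ ≡ -y₂, so the sum is O.
10P = O, so the order is 10.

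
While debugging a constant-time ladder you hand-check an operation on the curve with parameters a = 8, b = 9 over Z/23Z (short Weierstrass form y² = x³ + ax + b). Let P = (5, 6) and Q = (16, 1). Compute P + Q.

(5, 6) + (16, 1). λ = (1 - 6)/(16 - 5) ≡ 18/11 mod 23. 11⁻¹ ≡ 21 (mod 23), so λ ≡ 10.
  x = λ² - 5 - 16 = 100 - 21 ≡ 10; y = λ·(5 - 10) - 6 ≡ 13. → (10, 13)

(10, 13)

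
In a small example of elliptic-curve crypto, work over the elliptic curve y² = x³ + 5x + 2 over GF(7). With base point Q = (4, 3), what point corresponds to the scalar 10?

(4, 3)

Double-and-add on 10 = (1010)₂. Start with Q = (4, 3) for the leading 1-bit.
double: tangent at (4, 3): λ = (3·4² + 5)/(2·3) ≡ 4/6. 6⁻¹ ≡ 6 (mod 7), so λ ≡ 4·6 ≡ 3.
  x = λ² - 4 - 4 = 9 - 8 ≡ 1; y = λ·(4 - 1) - 3 ≡ 6. → (1, 6)
double: tangent at (1, 6): λ = (3·1² + 5)/(2·6) ≡ 1/5. 5⁻¹ ≡ 3 (mod 7) since 5·3 = 15 ≡ 1, so λ ≡ 1·3 ≡ 3.
  x = λ² - 1 - 1 = 9 - 2 ≡ 0; y = λ·(1 - 0) - 6 ≡ 4. → (0, 4)
add Q: (0, 4) + (4, 3). λ = (3 - 4)/(4 - 0) ≡ 6/4 mod 7. 4⁻¹ ≡ 2 (mod 7) since 4·2 = 8 ≡ 1, so λ ≡ 5.
  x = λ² - 0 - 4 = 25 - 4 ≡ 0; y = λ·(0 - 0) - 4 ≡ 3. → (0, 3)
double: tangent at (0, 3): λ = (3·0² + 5)/(2·3) ≡ 5/6. 6⁻¹ ≡ 6 (mod 7), so λ ≡ 5·6 ≡ 2.
  x = λ² - 0 - 0 = 4 - 0 ≡ 4; y = λ·(0 - 4) - 3 ≡ 3. → (4, 3)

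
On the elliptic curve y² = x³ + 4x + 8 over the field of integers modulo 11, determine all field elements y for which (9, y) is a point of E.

x³ + 4x + 8 = 773 ≡ 3 (mod 11).
Square roots of 3 mod 11: 5 and 6 (since 5² = 25 ≡ 3).

5, 6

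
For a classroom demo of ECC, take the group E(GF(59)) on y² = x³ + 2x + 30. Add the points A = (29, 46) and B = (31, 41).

(20, 20)

(29, 46) + (31, 41). λ = (41 - 46)/(31 - 29) ≡ 54/2 mod 59. 2⁻¹ ≡ 30 (mod 59), so λ ≡ 27.
  x = λ² - 29 - 31 = 729 - 60 ≡ 20; y = λ·(29 - 20) - 46 ≡ 20. → (20, 20)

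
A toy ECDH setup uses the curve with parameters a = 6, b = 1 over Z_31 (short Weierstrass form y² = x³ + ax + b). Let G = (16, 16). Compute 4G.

Repeated addition: build up to 4G.
2G: tangent at (16, 16): λ = (3·16² + 6)/(2·16) ≡ 30/1. 1⁻¹ ≡ 1 (mod 31), so λ ≡ 30·1 ≡ 30.
  x = λ² - 16 - 16 = 900 - 32 ≡ 0; y = λ·(16 - 0) - 16 ≡ 30. → (0, 30)
3G: (0, 30) + (16, 16). λ = (16 - 30)/(16 - 0) ≡ 17/16 mod 31. 16⁻¹ ≡ 2 (mod 31) since 16·2 = 32 ≡ 1, so λ ≡ 3.
  x = λ² - 0 - 16 = 9 - 16 ≡ 24; y = λ·(0 - 24) - 30 ≡ 22. → (24, 22)
4G: (24, 22) + (16, 16). λ = (16 - 22)/(16 - 24) ≡ 25/23 mod 31. 23⁻¹ ≡ 27 (mod 31) since 23·27 = 621 ≡ 1, so λ ≡ 24.
  x = λ² - 24 - 16 = 576 - 40 ≡ 9; y = λ·(24 - 9) - 22 ≡ 28. → (9, 28)

(9, 28)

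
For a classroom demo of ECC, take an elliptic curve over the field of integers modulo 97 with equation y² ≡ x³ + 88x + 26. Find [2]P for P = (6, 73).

tangent at (6, 73): λ = (3·6² + 88)/(2·73) ≡ 2/49. 49⁻¹ ≡ 2 (mod 97), so λ ≡ 2·2 ≡ 4.
  x = λ² - 6 - 6 = 16 - 12 ≡ 4; y = λ·(6 - 4) - 73 ≡ 32. → (4, 32)

(4, 32)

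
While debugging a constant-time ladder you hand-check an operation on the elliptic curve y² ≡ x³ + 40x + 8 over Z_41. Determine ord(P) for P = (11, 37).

6

2P: tangent at (11, 37): λ = (3·11² + 40)/(2·37) ≡ 34/33. 33⁻¹ ≡ 5 (mod 41), so λ ≡ 34·5 ≡ 6.
  x = λ² - 11 - 11 = 36 - 22 ≡ 14; y = λ·(11 - 14) - 37 ≡ 27. → (14, 27)
3P: (14, 27) + (11, 37). λ = (37 - 27)/(11 - 14) ≡ 10/38 mod 41. 38⁻¹ ≡ 27 (mod 41), so λ ≡ 24.
  x = λ² - 14 - 11 = 576 - 25 ≡ 18; y = λ·(14 - 18) - 27 ≡ 0. → (18, 0)
4P: (18, 0) + (11, 37). λ = (37 - 0)/(11 - 18) ≡ 37/34 mod 41. 34⁻¹ ≡ 35 (mod 41) since 34·35 = 1190 ≡ 1, so λ ≡ 24.
  x = λ² - 18 - 11 = 576 - 29 ≡ 14; y = λ·(18 - 14) - 0 ≡ 14. → (14, 14)
5P: (14, 14) + (11, 37). λ = (37 - 14)/(11 - 14) ≡ 23/38 mod 41. 38⁻¹ ≡ 27 (mod 41) since 38·27 = 1026 ≡ 1, so λ ≡ 6.
  x = λ² - 14 - 11 = 36 - 25 ≡ 11; y = λ·(14 - 11) - 14 ≡ 4. → (11, 4)
6P: (11, 4) + (11, 37): same x and y₁ ≡ -y₂, so the sum is 𝒪.
6P = 𝒪, so the order is 6.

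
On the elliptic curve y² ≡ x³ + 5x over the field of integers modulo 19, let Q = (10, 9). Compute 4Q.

O

Repeated addition: build up to 4Q.
2Q: tangent at (10, 9): λ = (3·10² + 5)/(2·9) ≡ 1/18. 18⁻¹ ≡ 18 (mod 19), so λ ≡ 1·18 ≡ 18.
  x = λ² - 10 - 10 = 324 - 20 ≡ 0; y = λ·(10 - 0) - 9 ≡ 0. → (0, 0)
3Q: (0, 0) + (10, 9). λ = (9 - 0)/(10 - 0) ≡ 9/10 mod 19. 10⁻¹ ≡ 2 (mod 19) since 10·2 = 20 ≡ 1, so λ ≡ 18.
  x = λ² - 0 - 10 = 324 - 10 ≡ 10; y = λ·(0 - 10) - 0 ≡ 10. → (10, 10)
4Q: (10, 10) + (10, 9): same x and y₁ ≡ -y₂, so the sum is 𝒪.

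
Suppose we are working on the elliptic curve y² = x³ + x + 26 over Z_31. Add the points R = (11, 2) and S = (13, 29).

(11, 29)

(11, 2) + (13, 29). λ = (29 - 2)/(13 - 11) ≡ 27/2 mod 31. 2⁻¹ ≡ 16 (mod 31) since 2·16 = 32 ≡ 1, so λ ≡ 29.
  x = λ² - 11 - 13 = 841 - 24 ≡ 11; y = λ·(11 - 11) - 2 ≡ 29. → (11, 29)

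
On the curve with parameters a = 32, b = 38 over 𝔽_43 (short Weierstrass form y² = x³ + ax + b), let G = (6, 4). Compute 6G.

(37, 19)

Repeated addition: build up to 6G.
2G: tangent at (6, 4): λ = (3·6² + 32)/(2·4) ≡ 11/8. 8⁻¹ ≡ 27 (mod 43), so λ ≡ 11·27 ≡ 39.
  x = λ² - 6 - 6 = 1521 - 12 ≡ 4; y = λ·(6 - 4) - 4 ≡ 31. → (4, 31)
3G: (4, 31) + (6, 4). λ = (4 - 31)/(6 - 4) ≡ 16/2 mod 43. 2⁻¹ ≡ 22 (mod 43) since 2·22 = 44 ≡ 1, so λ ≡ 8.
  x = λ² - 4 - 6 = 64 - 10 ≡ 11; y = λ·(4 - 11) - 31 ≡ 42. → (11, 42)
4G: (11, 42) + (6, 4). λ = (4 - 42)/(6 - 11) ≡ 5/38 mod 43. 38⁻¹ ≡ 17 (mod 43), so λ ≡ 42.
  x = λ² - 11 - 6 = 1764 - 17 ≡ 27; y = λ·(11 - 27) - 42 ≡ 17. → (27, 17)
5G: (27, 17) + (6, 4). λ = (4 - 17)/(6 - 27) ≡ 30/22 mod 43. 22⁻¹ ≡ 2 (mod 43), so λ ≡ 17.
  x = λ² - 27 - 6 = 289 - 33 ≡ 41; y = λ·(27 - 41) - 17 ≡ 3. → (41, 3)
6G: (41, 3) + (6, 4). λ = (4 - 3)/(6 - 41) ≡ 1/8 mod 43. 8⁻¹ ≡ 27 (mod 43) since 8·27 = 216 ≡ 1, so λ ≡ 27.
  x = λ² - 41 - 6 = 729 - 47 ≡ 37; y = λ·(41 - 37) - 3 ≡ 19. → (37, 19)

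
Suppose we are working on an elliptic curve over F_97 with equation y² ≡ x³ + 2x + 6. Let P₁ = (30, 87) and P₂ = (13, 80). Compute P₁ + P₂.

(30, 87) + (13, 80). λ = (80 - 87)/(13 - 30) ≡ 90/80 mod 97. 80⁻¹ ≡ 57 (mod 97) since 80·57 = 4560 ≡ 1, so λ ≡ 86.
  x = λ² - 30 - 13 = 7396 - 43 ≡ 78; y = λ·(30 - 78) - 87 ≡ 53. → (78, 53)

(78, 53)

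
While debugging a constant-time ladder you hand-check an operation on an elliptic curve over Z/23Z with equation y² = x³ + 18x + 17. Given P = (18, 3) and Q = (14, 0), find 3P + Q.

First 3P:
Repeated addition: build up to 3P.
2P: tangent at (18, 3): λ = (3·18² + 18)/(2·3) ≡ 1/6. 6⁻¹ ≡ 4 (mod 23) since 6·4 = 24 ≡ 1, so λ ≡ 1·4 ≡ 4.
  x = λ² - 18 - 18 = 16 - 36 ≡ 3; y = λ·(18 - 3) - 3 ≡ 11. → (3, 11)
3P: (3, 11) + (18, 3). λ = (3 - 11)/(18 - 3) ≡ 15/15 mod 23. 15⁻¹ ≡ 20 (mod 23), so λ ≡ 1.
  x = λ² - 3 - 18 = 1 - 21 ≡ 3; y = λ·(3 - 3) - 11 ≡ 12. → (3, 12)
3P = (3, 12).
Finally 3P + Q:
(3, 12) + (14, 0). λ = (0 - 12)/(14 - 3) ≡ 11/11 mod 23. 11⁻¹ ≡ 21 (mod 23) since 11·21 = 231 ≡ 1, so λ ≡ 1.
  x = λ² - 3 - 14 = 1 - 17 ≡ 7; y = λ·(3 - 7) - 12 ≡ 7. → (7, 7)

(7, 7)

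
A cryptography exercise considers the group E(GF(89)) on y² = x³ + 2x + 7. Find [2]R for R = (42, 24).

(7, 50)

tangent at (42, 24): λ = (3·42² + 2)/(2·24) ≡ 43/48. 48⁻¹ ≡ 13 (mod 89), so λ ≡ 43·13 ≡ 25.
  x = λ² - 42 - 42 = 625 - 84 ≡ 7; y = λ·(42 - 7) - 24 ≡ 50. → (7, 50)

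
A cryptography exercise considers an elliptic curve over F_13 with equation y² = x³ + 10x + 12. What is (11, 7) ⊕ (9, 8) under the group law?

(3, 2)

(11, 7) + (9, 8). λ = (8 - 7)/(9 - 11) ≡ 1/11 mod 13. 11⁻¹ ≡ 6 (mod 13) since 11·6 = 66 ≡ 1, so λ ≡ 6.
  x = λ² - 11 - 9 = 36 - 20 ≡ 3; y = λ·(11 - 3) - 7 ≡ 2. → (3, 2)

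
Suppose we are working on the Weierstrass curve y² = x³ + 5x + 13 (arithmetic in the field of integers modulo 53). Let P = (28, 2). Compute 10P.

(12, 30)

Double-and-add on 10 = (1010)₂. Start with P = (28, 2) for the leading 1-bit.
double: tangent at (28, 2): λ = (3·28² + 5)/(2·2) ≡ 25/4. 4⁻¹ ≡ 40 (mod 53) since 4·40 = 160 ≡ 1, so λ ≡ 25·40 ≡ 46.
  x = λ² - 28 - 28 = 2116 - 56 ≡ 46; y = λ·(28 - 46) - 2 ≡ 18. → (46, 18)
double: tangent at (46, 18): λ = (3·46² + 5)/(2·18) ≡ 46/36. 36⁻¹ ≡ 28 (mod 53) since 36·28 = 1008 ≡ 1, so λ ≡ 46·28 ≡ 16.
  x = λ² - 46 - 46 = 256 - 92 ≡ 5; y = λ·(46 - 5) - 18 ≡ 2. → (5, 2)
add P: (5, 2) + (28, 2). λ = (2 - 2)/(28 - 5) ≡ 0/23 mod 53. 23⁻¹ ≡ 30 (mod 53), so λ ≡ 0.
  x = λ² - 5 - 28 = 0 - 33 ≡ 20; y = λ·(5 - 20) - 2 ≡ 51. → (20, 51)
double: tangent at (20, 51): λ = (3·20² + 5)/(2·51) ≡ 39/49. 49⁻¹ ≡ 13 (mod 53) since 49·13 = 637 ≡ 1, so λ ≡ 39·13 ≡ 30.
  x = λ² - 20 - 20 = 900 - 40 ≡ 12; y = λ·(20 - 12) - 51 ≡ 30. → (12, 30)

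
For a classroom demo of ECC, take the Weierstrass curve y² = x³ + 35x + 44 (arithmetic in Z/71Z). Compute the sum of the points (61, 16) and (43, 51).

(42, 22)

(61, 16) + (43, 51). λ = (51 - 16)/(43 - 61) ≡ 35/53 mod 71. 53⁻¹ ≡ 67 (mod 71) since 53·67 = 3551 ≡ 1, so λ ≡ 2.
  x = λ² - 61 - 43 = 4 - 104 ≡ 42; y = λ·(61 - 42) - 16 ≡ 22. → (42, 22)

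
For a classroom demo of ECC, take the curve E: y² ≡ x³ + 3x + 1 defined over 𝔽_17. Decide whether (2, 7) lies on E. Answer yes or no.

y² = 7² ≡ 15; x³ + 3x + 1 = 15 ≡ 15 (mod 17). 15 = 15.

yes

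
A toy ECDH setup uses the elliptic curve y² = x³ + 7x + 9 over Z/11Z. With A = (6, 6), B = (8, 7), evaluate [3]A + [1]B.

(7, 4)

First 3A:
Repeated addition: build up to 3A.
2A: tangent at (6, 6): λ = (3·6² + 7)/(2·6) ≡ 5/1. 1⁻¹ ≡ 1 (mod 11) since 1·1 = 1 ≡ 1, so λ ≡ 5·1 ≡ 5.
  x = λ² - 6 - 6 = 25 - 12 ≡ 2; y = λ·(6 - 2) - 6 ≡ 3. → (2, 3)
3A: (2, 3) + (6, 6). λ = (6 - 3)/(6 - 2) ≡ 3/4 mod 11. 4⁻¹ ≡ 3 (mod 11), so λ ≡ 9.
  x = λ² - 2 - 6 = 81 - 8 ≡ 7; y = λ·(2 - 7) - 3 ≡ 7. → (7, 7)
3A = (7, 7).
Finally 3A + B:
(7, 7) + (8, 7). λ = (7 - 7)/(8 - 7) ≡ 0/1 mod 11. 1⁻¹ ≡ 1 (mod 11), so λ ≡ 0.
  x = λ² - 7 - 8 = 0 - 15 ≡ 7; y = λ·(7 - 7) - 7 ≡ 4. → (7, 4)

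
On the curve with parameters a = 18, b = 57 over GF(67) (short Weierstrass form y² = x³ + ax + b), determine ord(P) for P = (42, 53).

2P: tangent at (42, 53): λ = (3·42² + 18)/(2·53) ≡ 17/39. 39⁻¹ ≡ 55 (mod 67), so λ ≡ 17·55 ≡ 64.
  x = λ² - 42 - 42 = 4096 - 84 ≡ 59; y = λ·(42 - 59) - 53 ≡ 65. → (59, 65)
3P: (59, 65) + (42, 53). λ = (53 - 65)/(42 - 59) ≡ 55/50 mod 67. 50⁻¹ ≡ 63 (mod 67), so λ ≡ 48.
  x = λ² - 59 - 42 = 2304 - 101 ≡ 59; y = λ·(59 - 59) - 65 ≡ 2. → (59, 2)
4P: (59, 2) + (42, 53). λ = (53 - 2)/(42 - 59) ≡ 51/50 mod 67. 50⁻¹ ≡ 63 (mod 67), so λ ≡ 64.
  x = λ² - 59 - 42 = 4096 - 101 ≡ 42; y = λ·(59 - 42) - 2 ≡ 14. → (42, 14)
5P: (42, 14) + (42, 53): same x and y₁ ≡ -y₂, so the sum is the point at infinity.
5P = the point at infinity, so the order is 5.

5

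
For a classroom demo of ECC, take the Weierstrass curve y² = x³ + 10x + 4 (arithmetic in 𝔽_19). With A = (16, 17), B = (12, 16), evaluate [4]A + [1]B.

(12, 3)

First 4A:
Double-and-add on 4 = (100)₂. Start with A = (16, 17) for the leading 1-bit.
double: tangent at (16, 17): λ = (3·16² + 10)/(2·17) ≡ 18/15. 15⁻¹ ≡ 14 (mod 19), so λ ≡ 18·14 ≡ 5.
  x = λ² - 16 - 16 = 25 - 32 ≡ 12; y = λ·(16 - 12) - 17 ≡ 3. → (12, 3)
double: tangent at (12, 3): λ = (3·12² + 10)/(2·3) ≡ 5/6. 6⁻¹ ≡ 16 (mod 19), so λ ≡ 5·16 ≡ 4.
  x = λ² - 12 - 12 = 16 - 24 ≡ 11; y = λ·(12 - 11) - 3 ≡ 1. → (11, 1)
4A = (11, 1).
Finally 4A + B:
(11, 1) + (12, 16). λ = (16 - 1)/(12 - 11) ≡ 15/1 mod 19. 1⁻¹ ≡ 1 (mod 19) since 1·1 = 1 ≡ 1, so λ ≡ 15.
  x = λ² - 11 - 12 = 225 - 23 ≡ 12; y = λ·(11 - 12) - 1 ≡ 3. → (12, 3)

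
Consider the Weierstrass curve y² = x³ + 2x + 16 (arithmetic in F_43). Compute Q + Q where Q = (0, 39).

tangent at (0, 39): λ = (3·0² + 2)/(2·39) ≡ 2/35. 35⁻¹ ≡ 16 (mod 43) since 35·16 = 560 ≡ 1, so λ ≡ 2·16 ≡ 32.
  x = λ² - 0 - 0 = 1024 - 0 ≡ 35; y = λ·(0 - 35) - 39 ≡ 2. → (35, 2)

(35, 2)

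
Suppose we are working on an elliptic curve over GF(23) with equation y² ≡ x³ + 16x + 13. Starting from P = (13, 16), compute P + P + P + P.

Repeated addition: build up to 4P.
2P: tangent at (13, 16): λ = (3·13² + 16)/(2·16) ≡ 17/9. 9⁻¹ ≡ 18 (mod 23) since 9·18 = 162 ≡ 1, so λ ≡ 17·18 ≡ 7.
  x = λ² - 13 - 13 = 49 - 26 ≡ 0; y = λ·(13 - 0) - 16 ≡ 6. → (0, 6)
3P: (0, 6) + (13, 16). λ = (16 - 6)/(13 - 0) ≡ 10/13 mod 23. 13⁻¹ ≡ 16 (mod 23) since 13·16 = 208 ≡ 1, so λ ≡ 22.
  x = λ² - 0 - 13 = 484 - 13 ≡ 11; y = λ·(0 - 11) - 6 ≡ 5. → (11, 5)
4P: (11, 5) + (13, 16). λ = (16 - 5)/(13 - 11) ≡ 11/2 mod 23. 2⁻¹ ≡ 12 (mod 23), so λ ≡ 17.
  x = λ² - 11 - 13 = 289 - 24 ≡ 12; y = λ·(11 - 12) - 5 ≡ 1. → (12, 1)

(12, 1)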